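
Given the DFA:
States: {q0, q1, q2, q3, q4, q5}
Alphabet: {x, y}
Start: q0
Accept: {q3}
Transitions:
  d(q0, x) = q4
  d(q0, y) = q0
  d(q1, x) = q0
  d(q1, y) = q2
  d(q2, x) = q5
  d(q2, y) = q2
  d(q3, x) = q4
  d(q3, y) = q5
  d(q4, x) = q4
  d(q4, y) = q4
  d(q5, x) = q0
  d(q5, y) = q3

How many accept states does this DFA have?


Accept states listed: {q3}
Counting: q3(1)

1


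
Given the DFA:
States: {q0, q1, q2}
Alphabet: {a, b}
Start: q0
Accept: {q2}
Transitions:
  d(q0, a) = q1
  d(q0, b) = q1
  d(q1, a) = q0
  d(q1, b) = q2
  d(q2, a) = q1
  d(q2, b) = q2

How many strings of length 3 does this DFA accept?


Enumerating all length-3 strings:
  "aaa" -> q1 [reject]
  "aab" -> q1 [reject]
  "aba" -> q1 [reject]
  "abb" -> q2 [accept]
  "baa" -> q1 [reject]
  "bab" -> q1 [reject]
  "bba" -> q1 [reject]
  "bbb" -> q2 [accept]

2 out of 8


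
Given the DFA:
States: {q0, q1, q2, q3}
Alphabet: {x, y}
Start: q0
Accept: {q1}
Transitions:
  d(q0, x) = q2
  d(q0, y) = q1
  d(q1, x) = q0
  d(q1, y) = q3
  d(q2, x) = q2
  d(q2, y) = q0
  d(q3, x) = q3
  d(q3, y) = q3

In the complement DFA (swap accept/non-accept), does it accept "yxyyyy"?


Trace: q0 -> q1 -> q0 -> q1 -> q3 -> q3 -> q3
Final: q3
Original accept: {q1}
Complement: q3 is not in original accept

Yes, complement accepts (original rejects)


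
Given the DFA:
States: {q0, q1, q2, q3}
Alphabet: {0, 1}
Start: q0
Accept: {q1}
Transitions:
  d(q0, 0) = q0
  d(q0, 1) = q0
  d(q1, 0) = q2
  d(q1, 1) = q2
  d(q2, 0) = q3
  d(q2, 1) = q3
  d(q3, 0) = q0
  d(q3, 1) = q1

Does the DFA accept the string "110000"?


Trace: q0 -> q0 -> q0 -> q0 -> q0 -> q0 -> q0
Final state: q0
Accept states: {q1}

No, rejected (final state q0 is not an accept state)


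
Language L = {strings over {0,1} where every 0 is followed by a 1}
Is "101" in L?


'00' present: False; ends with '0': False

Yes, "101" is in L


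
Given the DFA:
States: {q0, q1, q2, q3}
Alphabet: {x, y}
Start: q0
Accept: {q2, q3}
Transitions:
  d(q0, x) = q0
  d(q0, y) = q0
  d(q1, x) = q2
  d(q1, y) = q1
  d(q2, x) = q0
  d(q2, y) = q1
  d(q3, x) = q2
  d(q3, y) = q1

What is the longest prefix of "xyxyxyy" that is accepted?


Run the DFA, marking each prefix where the state is accepting:
  "" -> q0 [reject]
  "x" -> q0 [reject]
  "xy" -> q0 [reject]
  "xyx" -> q0 [reject]
  "xyxy" -> q0 [reject]
  "xyxyx" -> q0 [reject]
  "xyxyxy" -> q0 [reject]
  "xyxyxyy" -> q0 [reject]

No prefix is accepted


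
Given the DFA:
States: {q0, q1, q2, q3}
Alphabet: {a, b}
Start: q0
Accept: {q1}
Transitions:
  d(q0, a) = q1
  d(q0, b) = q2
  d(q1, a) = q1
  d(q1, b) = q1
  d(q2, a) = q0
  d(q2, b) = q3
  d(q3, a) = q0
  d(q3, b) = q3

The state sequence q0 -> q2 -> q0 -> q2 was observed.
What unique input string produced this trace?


Trace back each transition to find the symbol:
  q0 --[b]--> q2
  q2 --[a]--> q0
  q0 --[b]--> q2

"bab"


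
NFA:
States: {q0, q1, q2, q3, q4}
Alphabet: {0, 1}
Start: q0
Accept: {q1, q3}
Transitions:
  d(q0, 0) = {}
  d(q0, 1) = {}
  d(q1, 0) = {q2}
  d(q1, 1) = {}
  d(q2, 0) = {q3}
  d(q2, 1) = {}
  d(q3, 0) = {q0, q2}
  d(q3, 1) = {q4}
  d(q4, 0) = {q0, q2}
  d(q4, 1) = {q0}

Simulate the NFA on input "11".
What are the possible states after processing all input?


Start: {q0}
  --1--> {}
  --1--> {}

{} (empty set, no valid transitions)


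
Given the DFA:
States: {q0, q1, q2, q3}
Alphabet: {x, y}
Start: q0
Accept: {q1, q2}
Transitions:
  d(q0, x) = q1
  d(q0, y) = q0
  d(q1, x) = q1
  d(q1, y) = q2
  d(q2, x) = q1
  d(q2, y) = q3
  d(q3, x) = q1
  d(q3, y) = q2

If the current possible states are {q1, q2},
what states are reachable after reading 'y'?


Apply transition on 'y' from each current state:
  d(q1, y) = q2
  d(q2, y) = q3

{q2, q3}


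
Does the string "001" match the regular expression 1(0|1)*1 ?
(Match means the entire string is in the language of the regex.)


|string| = 3; first = '0'; last = '1'

No, "001" does not match 1(0|1)*1


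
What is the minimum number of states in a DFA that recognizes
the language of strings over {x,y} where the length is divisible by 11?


States track (length) mod 11.
Need 11 states: one per remainder 0..10; accept = remainder 0.

11


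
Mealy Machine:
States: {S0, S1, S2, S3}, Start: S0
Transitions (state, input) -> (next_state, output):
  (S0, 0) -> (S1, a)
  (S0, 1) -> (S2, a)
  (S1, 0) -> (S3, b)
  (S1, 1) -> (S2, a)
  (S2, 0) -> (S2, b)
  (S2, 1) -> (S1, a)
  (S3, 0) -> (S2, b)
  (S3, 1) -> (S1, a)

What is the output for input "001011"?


Step-by-step:
  (S0, 0) -> (S1, a)
  (S1, 0) -> (S3, b)
  (S3, 1) -> (S1, a)
  (S1, 0) -> (S3, b)
  (S3, 1) -> (S1, a)
  (S1, 1) -> (S2, a)

"ababaa"


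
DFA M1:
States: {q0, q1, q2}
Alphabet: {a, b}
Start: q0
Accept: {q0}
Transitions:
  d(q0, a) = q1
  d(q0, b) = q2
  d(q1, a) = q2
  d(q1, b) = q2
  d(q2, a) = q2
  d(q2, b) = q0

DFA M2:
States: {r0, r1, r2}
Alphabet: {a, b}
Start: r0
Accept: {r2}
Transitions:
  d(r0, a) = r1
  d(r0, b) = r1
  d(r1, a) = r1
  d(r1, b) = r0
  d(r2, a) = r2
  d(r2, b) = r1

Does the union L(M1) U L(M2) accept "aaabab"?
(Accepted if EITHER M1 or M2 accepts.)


M1: final=q2 accepted=False
M2: final=r0 accepted=False

No, union rejects (neither accepts)


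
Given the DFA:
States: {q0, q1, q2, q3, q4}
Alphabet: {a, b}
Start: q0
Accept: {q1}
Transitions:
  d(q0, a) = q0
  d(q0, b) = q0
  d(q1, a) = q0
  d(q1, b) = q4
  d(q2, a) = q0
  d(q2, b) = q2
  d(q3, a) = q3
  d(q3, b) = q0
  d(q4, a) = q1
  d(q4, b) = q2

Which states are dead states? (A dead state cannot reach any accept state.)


Forward reachability from each state:
  q0 -> reaches {q0}, no accept state (dead)
  q1 -> reaches accept state q1 (live)
  q2 -> reaches {q0, q2}, no accept state (dead)
  q3 -> reaches {q0, q3}, no accept state (dead)
  q4 -> reaches accept state q1 (live)

{q0, q2, q3}


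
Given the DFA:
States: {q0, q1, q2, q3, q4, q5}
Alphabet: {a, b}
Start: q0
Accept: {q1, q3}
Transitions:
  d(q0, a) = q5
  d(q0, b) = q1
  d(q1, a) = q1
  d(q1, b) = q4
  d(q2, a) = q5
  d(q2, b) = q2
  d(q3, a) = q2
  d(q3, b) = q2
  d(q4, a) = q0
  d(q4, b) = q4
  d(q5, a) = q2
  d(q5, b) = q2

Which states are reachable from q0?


BFS from q0:
  layer 0: {q0}
  layer 1: {q1, q5}
  layer 2: {q2, q4}

{q0, q1, q2, q4, q5}


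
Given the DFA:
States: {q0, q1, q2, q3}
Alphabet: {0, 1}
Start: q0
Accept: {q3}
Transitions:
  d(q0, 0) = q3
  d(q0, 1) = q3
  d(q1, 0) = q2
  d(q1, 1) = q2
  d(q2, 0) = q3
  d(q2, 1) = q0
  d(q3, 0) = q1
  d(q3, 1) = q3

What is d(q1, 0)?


Looking up transition d(q1, 0)

q2


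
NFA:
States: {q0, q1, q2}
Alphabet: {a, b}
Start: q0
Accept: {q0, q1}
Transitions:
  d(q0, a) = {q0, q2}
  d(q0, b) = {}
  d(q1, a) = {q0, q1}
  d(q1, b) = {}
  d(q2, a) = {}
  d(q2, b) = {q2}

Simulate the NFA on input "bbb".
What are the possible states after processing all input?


Start: {q0}
  --b--> {}
  --b--> {}
  --b--> {}

{} (empty set, no valid transitions)


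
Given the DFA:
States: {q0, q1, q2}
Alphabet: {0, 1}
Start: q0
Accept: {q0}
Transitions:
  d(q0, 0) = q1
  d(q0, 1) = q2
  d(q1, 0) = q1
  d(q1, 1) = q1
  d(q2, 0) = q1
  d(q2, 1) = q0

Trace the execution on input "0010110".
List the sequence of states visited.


Input: 0010110
d(q0, 0) = q1
d(q1, 0) = q1
d(q1, 1) = q1
d(q1, 0) = q1
d(q1, 1) = q1
d(q1, 1) = q1
d(q1, 0) = q1


q0 -> q1 -> q1 -> q1 -> q1 -> q1 -> q1 -> q1


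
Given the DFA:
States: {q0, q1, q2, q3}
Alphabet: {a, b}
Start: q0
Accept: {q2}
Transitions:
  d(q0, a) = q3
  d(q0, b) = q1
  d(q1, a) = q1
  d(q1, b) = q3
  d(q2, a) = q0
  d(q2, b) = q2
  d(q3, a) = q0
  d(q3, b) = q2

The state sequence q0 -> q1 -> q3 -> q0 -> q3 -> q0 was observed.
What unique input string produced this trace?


Trace back each transition to find the symbol:
  q0 --[b]--> q1
  q1 --[b]--> q3
  q3 --[a]--> q0
  q0 --[a]--> q3
  q3 --[a]--> q0

"bbaaa"


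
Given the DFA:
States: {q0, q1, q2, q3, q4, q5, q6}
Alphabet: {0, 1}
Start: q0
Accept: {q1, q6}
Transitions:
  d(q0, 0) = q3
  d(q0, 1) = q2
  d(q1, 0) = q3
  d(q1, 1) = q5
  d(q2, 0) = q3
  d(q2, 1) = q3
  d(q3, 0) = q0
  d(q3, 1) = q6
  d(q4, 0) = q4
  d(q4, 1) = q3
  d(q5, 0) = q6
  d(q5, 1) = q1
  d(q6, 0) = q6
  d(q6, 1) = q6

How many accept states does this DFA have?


Accept states listed: {q1, q6}
Counting: q1(1) q6(2)

2


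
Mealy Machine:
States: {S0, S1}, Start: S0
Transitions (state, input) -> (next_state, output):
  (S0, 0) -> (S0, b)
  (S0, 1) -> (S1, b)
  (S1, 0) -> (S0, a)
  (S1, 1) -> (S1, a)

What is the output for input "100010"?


Step-by-step:
  (S0, 1) -> (S1, b)
  (S1, 0) -> (S0, a)
  (S0, 0) -> (S0, b)
  (S0, 0) -> (S0, b)
  (S0, 1) -> (S1, b)
  (S1, 0) -> (S0, a)

"babbba"


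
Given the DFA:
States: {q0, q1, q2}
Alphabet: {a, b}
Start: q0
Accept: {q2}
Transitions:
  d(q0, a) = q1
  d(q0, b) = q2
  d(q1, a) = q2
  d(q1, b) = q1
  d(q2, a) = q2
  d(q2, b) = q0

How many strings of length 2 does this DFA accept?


Enumerating all length-2 strings:
  "aa" -> q2 [accept]
  "ab" -> q1 [reject]
  "ba" -> q2 [accept]
  "bb" -> q0 [reject]

2 out of 4


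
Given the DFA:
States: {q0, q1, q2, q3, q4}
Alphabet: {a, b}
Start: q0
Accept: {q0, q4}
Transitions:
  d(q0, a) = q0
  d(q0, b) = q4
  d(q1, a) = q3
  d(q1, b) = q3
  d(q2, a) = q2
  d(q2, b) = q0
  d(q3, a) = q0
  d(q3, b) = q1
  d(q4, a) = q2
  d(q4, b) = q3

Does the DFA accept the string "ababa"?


Trace: q0 -> q0 -> q4 -> q2 -> q0 -> q0
Final state: q0
Accept states: {q0, q4}

Yes, accepted (final state q0 is an accept state)


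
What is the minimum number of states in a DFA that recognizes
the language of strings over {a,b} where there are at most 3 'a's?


States: count = 0, 1, ..., 3 (all accepting; 4 states), plus a dead state for count > 3.
Total: 4 + 1 = 5.

5


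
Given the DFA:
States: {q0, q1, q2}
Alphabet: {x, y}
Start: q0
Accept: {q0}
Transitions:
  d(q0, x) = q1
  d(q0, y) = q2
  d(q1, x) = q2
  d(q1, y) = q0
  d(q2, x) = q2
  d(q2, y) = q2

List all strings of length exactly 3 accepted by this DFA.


All strings of length 3: 8 total
Accepted: 0

None


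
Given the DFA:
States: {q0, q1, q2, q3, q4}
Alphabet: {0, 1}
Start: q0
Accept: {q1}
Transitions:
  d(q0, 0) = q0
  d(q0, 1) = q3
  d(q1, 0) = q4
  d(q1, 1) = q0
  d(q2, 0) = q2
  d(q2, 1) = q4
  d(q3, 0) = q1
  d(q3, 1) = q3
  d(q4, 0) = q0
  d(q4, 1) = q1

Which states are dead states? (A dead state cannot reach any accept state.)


Forward reachability from each state:
  q0 -> reaches accept state q1 (live)
  q1 -> reaches accept state q1 (live)
  q2 -> reaches accept state q1 (live)
  q3 -> reaches accept state q1 (live)
  q4 -> reaches accept state q1 (live)

None (all states can reach an accept state)


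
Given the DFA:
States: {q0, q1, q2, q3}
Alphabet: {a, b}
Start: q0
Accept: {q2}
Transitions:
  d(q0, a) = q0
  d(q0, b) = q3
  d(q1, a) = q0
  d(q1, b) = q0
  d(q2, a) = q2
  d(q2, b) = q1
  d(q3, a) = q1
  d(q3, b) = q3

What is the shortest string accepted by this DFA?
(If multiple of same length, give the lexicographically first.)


BFS by string length (lex-first path to each state shown):
  len 0: q0<-""
  len 1: q0<-"a", q3<-"b"
  len 2: q0<-"aa", q1<-"ba", q3<-"ab"
  len 3: q0<-"aaa", q1<-"aba", q3<-"aab"
  len 4: q0<-"aaaa", q1<-"aaba", q3<-"aaab"
  len 5: q0<-"aaaaa", q1<-"aaaba", q3<-"aaaab"
  len 6: q0<-"aaaaaa", q1<-"aaaaba", q3<-"aaaaab"
  len 7: q0<-"aaaaaaa", q1<-"aaaaaba", q3<-"aaaaaab"
  len 8: q0<-"aaaaaaaa", q1<-"aaaaaaba", q3<-"aaaaaaab"

No string accepted (empty language)


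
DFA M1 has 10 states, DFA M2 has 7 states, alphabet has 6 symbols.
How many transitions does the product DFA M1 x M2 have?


Product DFA has 10 * 7 = 70 states.
Each has 6 transitions: 70 * 6 = 420

420


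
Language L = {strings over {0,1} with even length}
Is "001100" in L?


length = 6; 6 mod 2 = 0

Yes, "001100" is in L


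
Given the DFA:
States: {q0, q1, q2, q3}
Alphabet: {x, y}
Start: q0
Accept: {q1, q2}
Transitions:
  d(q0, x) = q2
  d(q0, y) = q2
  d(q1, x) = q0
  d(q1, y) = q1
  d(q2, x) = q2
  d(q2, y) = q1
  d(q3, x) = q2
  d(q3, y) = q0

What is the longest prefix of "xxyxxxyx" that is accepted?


Run the DFA, marking each prefix where the state is accepting:
  "" -> q0 [reject]
  "x" -> q2 [accept]
  "xx" -> q2 [accept]
  "xxy" -> q1 [accept]
  "xxyx" -> q0 [reject]
  "xxyxx" -> q2 [accept]
  "xxyxxx" -> q2 [accept]
  "xxyxxxy" -> q1 [accept]
  "xxyxxxyx" -> q0 [reject]

"xxyxxxy"


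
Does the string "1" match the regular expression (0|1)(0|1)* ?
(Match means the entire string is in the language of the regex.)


|string| = 1; first = '1'; last = '1'

Yes, "1" matches (0|1)(0|1)*


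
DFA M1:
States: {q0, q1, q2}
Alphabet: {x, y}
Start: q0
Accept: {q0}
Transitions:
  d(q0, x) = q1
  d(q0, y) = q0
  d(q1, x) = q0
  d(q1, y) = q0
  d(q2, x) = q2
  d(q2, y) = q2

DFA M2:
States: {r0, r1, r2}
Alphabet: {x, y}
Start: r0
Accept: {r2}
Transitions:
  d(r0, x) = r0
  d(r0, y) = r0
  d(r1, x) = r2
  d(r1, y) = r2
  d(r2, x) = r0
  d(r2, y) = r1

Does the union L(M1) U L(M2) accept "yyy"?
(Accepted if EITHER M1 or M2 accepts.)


M1: final=q0 accepted=True
M2: final=r0 accepted=False

Yes, union accepts


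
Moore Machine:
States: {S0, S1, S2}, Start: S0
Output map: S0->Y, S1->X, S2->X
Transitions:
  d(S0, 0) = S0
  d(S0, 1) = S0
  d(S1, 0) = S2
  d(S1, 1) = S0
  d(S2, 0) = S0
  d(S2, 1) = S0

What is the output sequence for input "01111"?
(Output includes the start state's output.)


Start: S0 (output Y)
  --0--> S0 (output Y)
  --1--> S0 (output Y)
  --1--> S0 (output Y)
  --1--> S0 (output Y)
  --1--> S0 (output Y)

"YYYYYY"


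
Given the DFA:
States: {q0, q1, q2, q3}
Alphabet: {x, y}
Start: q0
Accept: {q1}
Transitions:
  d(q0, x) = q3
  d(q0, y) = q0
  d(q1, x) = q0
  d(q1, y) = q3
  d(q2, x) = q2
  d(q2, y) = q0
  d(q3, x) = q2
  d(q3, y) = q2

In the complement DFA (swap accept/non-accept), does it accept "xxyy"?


Trace: q0 -> q3 -> q2 -> q0 -> q0
Final: q0
Original accept: {q1}
Complement: q0 is not in original accept

Yes, complement accepts (original rejects)


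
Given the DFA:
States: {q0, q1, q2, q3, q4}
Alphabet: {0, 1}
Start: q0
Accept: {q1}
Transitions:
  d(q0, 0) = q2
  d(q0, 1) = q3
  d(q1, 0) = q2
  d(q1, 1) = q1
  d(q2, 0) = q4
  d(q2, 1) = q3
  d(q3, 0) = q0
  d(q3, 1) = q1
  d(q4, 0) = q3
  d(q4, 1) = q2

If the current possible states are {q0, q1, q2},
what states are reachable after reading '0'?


Apply transition on '0' from each current state:
  d(q0, 0) = q2
  d(q1, 0) = q2
  d(q2, 0) = q4

{q2, q4}


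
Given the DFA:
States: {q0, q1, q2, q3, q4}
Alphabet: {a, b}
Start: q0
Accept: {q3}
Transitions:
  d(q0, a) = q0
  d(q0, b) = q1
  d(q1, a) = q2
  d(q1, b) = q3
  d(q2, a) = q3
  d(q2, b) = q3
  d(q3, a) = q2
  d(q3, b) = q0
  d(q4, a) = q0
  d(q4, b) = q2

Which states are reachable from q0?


BFS from q0:
  layer 0: {q0}
  layer 1: {q1}
  layer 2: {q2, q3}

{q0, q1, q2, q3}


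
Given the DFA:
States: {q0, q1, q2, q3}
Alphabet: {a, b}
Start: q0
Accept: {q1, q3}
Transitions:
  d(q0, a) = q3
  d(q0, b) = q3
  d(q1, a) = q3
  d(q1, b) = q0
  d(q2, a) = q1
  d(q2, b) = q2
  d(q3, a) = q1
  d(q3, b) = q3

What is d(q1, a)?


Looking up transition d(q1, a)

q3


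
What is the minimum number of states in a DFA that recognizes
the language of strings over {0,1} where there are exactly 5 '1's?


States: count = 0, 1, ..., 5 (that's 6 states), plus a dead state for count > 5.
Total: 6 + 1 = 7. Accept = count-5 state.

7


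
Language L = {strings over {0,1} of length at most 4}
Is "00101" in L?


length = 5

No, "00101" is not in L


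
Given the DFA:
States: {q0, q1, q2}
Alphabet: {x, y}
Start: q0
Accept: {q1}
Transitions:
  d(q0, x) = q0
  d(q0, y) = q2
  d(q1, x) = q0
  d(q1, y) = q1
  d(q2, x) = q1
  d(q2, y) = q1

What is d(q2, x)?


Looking up transition d(q2, x)

q1


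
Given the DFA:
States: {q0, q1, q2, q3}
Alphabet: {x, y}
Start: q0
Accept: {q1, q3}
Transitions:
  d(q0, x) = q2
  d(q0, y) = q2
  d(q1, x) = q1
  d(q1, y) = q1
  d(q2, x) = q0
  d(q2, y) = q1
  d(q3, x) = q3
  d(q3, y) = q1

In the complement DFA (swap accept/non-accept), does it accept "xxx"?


Trace: q0 -> q2 -> q0 -> q2
Final: q2
Original accept: {q1, q3}
Complement: q2 is not in original accept

Yes, complement accepts (original rejects)


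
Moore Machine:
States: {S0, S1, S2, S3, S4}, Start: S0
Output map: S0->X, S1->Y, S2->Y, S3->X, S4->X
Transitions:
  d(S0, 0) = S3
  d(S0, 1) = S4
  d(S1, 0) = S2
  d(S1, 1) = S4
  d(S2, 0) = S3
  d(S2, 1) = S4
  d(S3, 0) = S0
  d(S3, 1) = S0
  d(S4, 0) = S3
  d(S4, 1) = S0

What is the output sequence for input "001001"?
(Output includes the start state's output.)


Start: S0 (output X)
  --0--> S3 (output X)
  --0--> S0 (output X)
  --1--> S4 (output X)
  --0--> S3 (output X)
  --0--> S0 (output X)
  --1--> S4 (output X)

"XXXXXXX"


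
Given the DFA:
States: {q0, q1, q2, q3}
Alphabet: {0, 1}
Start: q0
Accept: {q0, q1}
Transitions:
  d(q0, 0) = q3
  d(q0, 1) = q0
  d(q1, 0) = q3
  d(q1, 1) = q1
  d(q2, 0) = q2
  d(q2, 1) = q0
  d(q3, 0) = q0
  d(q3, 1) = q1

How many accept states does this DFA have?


Accept states listed: {q0, q1}
Counting: q0(1) q1(2)

2


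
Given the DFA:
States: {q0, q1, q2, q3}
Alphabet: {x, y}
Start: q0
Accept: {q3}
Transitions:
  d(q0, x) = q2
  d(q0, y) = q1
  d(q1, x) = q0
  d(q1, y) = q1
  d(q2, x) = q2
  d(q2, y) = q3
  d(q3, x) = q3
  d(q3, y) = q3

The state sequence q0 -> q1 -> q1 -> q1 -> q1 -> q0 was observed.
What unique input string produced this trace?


Trace back each transition to find the symbol:
  q0 --[y]--> q1
  q1 --[y]--> q1
  q1 --[y]--> q1
  q1 --[y]--> q1
  q1 --[x]--> q0

"yyyyx"


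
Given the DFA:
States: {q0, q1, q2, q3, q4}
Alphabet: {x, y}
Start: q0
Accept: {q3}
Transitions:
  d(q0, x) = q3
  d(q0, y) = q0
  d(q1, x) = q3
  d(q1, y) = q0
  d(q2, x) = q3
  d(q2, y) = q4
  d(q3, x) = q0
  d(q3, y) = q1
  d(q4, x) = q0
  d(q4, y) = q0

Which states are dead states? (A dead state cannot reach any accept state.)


Forward reachability from each state:
  q0 -> reaches accept state q3 (live)
  q1 -> reaches accept state q3 (live)
  q2 -> reaches accept state q3 (live)
  q3 -> reaches accept state q3 (live)
  q4 -> reaches accept state q3 (live)

None (all states can reach an accept state)


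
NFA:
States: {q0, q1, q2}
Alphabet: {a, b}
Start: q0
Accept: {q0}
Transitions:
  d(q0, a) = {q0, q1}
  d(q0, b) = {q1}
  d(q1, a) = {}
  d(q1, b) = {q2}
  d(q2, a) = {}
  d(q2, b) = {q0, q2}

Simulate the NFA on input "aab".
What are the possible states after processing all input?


Start: {q0}
  --a--> {q0, q1}
  --a--> {q0, q1}
  --b--> {q1, q2}

{q1, q2}


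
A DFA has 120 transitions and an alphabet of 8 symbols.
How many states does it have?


Each state has exactly one transition per symbol.
states = transitions / |alphabet| = 120 / 8 = 15

15


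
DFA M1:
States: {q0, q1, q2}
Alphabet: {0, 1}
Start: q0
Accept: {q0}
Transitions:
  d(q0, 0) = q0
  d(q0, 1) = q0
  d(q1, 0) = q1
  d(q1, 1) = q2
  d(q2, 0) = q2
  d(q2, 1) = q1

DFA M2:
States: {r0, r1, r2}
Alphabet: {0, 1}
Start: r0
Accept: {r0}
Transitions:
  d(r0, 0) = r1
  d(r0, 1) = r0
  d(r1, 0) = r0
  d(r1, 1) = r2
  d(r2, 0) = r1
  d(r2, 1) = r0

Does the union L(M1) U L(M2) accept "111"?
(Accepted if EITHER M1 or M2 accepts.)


M1: final=q0 accepted=True
M2: final=r0 accepted=True

Yes, union accepts


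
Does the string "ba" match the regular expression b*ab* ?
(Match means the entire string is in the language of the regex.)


|string| = 2; first = 'b'; last = 'a'

Yes, "ba" matches b*ab*


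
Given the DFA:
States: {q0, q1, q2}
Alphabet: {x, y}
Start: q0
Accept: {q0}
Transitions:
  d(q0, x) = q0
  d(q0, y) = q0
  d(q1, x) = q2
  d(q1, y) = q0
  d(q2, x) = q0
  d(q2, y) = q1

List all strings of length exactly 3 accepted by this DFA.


All strings of length 3: 8 total
Accepted: 8

"xxx", "xxy", "xyx", "xyy", "yxx", "yxy", "yyx", "yyy"


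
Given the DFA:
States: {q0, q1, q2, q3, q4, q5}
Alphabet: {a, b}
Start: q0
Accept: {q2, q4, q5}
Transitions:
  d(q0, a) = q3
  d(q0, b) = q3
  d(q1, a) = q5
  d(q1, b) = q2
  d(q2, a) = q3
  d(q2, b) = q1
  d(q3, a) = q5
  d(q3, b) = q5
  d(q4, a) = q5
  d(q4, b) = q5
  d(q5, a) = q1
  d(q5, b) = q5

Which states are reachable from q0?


BFS from q0:
  layer 0: {q0}
  layer 1: {q3}
  layer 2: {q5}
  layer 3: {q1}
  layer 4: {q2}

{q0, q1, q2, q3, q5}


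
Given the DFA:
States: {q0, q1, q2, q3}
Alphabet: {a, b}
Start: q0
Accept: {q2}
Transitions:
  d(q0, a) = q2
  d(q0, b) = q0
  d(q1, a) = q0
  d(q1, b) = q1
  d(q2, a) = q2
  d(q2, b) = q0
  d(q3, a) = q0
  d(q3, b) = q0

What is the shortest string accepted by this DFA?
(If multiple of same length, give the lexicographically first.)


BFS by string length (lex-first path to each state shown):
  len 0: q0<-""
  len 1: q0<-"b", q2<-"a"
Found accept state at length 1.

"a"


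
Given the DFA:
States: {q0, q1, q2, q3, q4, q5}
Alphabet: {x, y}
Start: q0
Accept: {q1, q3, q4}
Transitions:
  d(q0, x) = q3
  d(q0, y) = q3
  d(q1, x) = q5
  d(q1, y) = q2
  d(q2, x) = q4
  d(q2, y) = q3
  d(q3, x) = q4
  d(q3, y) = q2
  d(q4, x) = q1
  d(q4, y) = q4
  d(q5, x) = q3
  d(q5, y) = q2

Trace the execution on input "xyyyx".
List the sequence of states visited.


Input: xyyyx
d(q0, x) = q3
d(q3, y) = q2
d(q2, y) = q3
d(q3, y) = q2
d(q2, x) = q4


q0 -> q3 -> q2 -> q3 -> q2 -> q4


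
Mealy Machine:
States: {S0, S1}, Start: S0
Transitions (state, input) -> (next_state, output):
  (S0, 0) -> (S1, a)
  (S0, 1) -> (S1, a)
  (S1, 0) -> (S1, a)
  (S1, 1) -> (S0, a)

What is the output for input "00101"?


Step-by-step:
  (S0, 0) -> (S1, a)
  (S1, 0) -> (S1, a)
  (S1, 1) -> (S0, a)
  (S0, 0) -> (S1, a)
  (S1, 1) -> (S0, a)

"aaaaa"


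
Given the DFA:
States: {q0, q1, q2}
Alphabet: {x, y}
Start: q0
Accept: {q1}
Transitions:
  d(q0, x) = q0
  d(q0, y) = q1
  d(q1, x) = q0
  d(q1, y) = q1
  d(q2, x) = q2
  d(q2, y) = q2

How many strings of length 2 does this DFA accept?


Enumerating all length-2 strings:
  "xx" -> q0 [reject]
  "xy" -> q1 [accept]
  "yx" -> q0 [reject]
  "yy" -> q1 [accept]

2 out of 4


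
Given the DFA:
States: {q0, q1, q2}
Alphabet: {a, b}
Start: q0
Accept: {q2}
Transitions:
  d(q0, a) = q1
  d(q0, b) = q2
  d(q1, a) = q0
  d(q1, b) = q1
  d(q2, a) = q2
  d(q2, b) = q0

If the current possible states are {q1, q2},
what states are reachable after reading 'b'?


Apply transition on 'b' from each current state:
  d(q1, b) = q1
  d(q2, b) = q0

{q0, q1}


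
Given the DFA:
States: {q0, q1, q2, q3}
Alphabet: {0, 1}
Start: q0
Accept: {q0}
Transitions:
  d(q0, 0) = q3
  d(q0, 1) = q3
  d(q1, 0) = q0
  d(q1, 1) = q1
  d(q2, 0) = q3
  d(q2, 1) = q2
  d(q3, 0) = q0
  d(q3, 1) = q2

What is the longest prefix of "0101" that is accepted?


Run the DFA, marking each prefix where the state is accepting:
  "" -> q0 [accept]
  "0" -> q3 [reject]
  "01" -> q2 [reject]
  "010" -> q3 [reject]
  "0101" -> q2 [reject]

""


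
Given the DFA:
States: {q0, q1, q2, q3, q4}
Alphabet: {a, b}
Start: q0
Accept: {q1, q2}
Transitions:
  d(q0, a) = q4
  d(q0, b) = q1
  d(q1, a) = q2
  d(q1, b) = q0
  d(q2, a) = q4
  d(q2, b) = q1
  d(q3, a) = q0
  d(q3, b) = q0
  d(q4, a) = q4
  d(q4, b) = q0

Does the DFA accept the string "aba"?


Trace: q0 -> q4 -> q0 -> q4
Final state: q4
Accept states: {q1, q2}

No, rejected (final state q4 is not an accept state)


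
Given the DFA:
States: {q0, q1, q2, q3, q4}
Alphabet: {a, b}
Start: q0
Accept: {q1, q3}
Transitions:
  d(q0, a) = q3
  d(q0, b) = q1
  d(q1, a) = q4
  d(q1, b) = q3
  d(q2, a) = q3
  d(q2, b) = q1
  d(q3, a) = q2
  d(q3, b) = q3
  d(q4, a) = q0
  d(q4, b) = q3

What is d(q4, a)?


Looking up transition d(q4, a)

q0


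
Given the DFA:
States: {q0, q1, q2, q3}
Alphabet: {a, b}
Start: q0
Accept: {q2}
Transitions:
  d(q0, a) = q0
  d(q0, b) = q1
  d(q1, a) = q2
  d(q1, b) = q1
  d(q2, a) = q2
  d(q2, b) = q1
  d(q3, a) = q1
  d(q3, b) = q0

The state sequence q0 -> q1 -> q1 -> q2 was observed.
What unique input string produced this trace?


Trace back each transition to find the symbol:
  q0 --[b]--> q1
  q1 --[b]--> q1
  q1 --[a]--> q2

"bba"


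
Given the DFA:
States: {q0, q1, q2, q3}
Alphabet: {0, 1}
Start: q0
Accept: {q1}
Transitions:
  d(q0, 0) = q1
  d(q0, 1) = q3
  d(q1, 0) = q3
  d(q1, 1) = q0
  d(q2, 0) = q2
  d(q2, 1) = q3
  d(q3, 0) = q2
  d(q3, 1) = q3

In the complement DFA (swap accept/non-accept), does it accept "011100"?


Trace: q0 -> q1 -> q0 -> q3 -> q3 -> q2 -> q2
Final: q2
Original accept: {q1}
Complement: q2 is not in original accept

Yes, complement accepts (original rejects)


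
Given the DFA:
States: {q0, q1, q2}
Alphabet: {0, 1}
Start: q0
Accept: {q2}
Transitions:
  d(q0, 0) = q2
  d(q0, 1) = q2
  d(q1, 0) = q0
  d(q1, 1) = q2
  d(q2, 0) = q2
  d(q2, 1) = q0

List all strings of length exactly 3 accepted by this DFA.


All strings of length 3: 8 total
Accepted: 6

"000", "010", "011", "100", "110", "111"


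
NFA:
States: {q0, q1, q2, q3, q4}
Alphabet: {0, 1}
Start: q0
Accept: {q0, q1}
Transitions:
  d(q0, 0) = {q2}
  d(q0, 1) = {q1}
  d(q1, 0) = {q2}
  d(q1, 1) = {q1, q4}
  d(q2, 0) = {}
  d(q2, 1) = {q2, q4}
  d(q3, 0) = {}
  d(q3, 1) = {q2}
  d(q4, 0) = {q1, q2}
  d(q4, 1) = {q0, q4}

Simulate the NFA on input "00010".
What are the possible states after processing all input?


Start: {q0}
  --0--> {q2}
  --0--> {}
  --0--> {}
  --1--> {}
  --0--> {}

{} (empty set, no valid transitions)


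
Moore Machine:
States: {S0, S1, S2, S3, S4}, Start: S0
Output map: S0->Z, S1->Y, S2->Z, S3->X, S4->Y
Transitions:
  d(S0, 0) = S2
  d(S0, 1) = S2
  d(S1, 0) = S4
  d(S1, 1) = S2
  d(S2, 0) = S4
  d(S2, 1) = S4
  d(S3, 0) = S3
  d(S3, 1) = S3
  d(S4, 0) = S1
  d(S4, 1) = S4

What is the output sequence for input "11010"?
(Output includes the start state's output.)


Start: S0 (output Z)
  --1--> S2 (output Z)
  --1--> S4 (output Y)
  --0--> S1 (output Y)
  --1--> S2 (output Z)
  --0--> S4 (output Y)

"ZZYYZY"


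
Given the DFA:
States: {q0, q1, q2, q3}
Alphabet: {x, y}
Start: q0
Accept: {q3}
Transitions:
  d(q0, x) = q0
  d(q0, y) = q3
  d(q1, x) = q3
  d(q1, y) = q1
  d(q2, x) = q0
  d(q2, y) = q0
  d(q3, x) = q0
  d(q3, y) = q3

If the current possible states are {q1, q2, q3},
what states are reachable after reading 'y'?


Apply transition on 'y' from each current state:
  d(q1, y) = q1
  d(q2, y) = q0
  d(q3, y) = q3

{q0, q1, q3}


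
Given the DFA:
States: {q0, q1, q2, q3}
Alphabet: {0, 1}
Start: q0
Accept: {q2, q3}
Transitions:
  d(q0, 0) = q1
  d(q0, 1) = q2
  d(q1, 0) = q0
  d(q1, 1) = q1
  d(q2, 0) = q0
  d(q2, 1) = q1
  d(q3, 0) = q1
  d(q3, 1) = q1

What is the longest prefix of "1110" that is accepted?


Run the DFA, marking each prefix where the state is accepting:
  "" -> q0 [reject]
  "1" -> q2 [accept]
  "11" -> q1 [reject]
  "111" -> q1 [reject]
  "1110" -> q0 [reject]

"1"


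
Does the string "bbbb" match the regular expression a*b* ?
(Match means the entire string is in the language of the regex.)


|string| = 4; first = 'b'; last = 'b'

Yes, "bbbb" matches a*b*


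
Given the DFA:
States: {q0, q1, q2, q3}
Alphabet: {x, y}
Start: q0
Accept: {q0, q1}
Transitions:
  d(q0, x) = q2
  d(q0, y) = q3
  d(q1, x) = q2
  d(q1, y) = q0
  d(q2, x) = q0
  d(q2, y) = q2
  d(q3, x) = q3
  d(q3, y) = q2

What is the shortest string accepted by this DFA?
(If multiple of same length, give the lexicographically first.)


BFS by string length (lex-first path to each state shown):
  len 0: q0<-""
Found accept state at length 0.

"" (empty string)


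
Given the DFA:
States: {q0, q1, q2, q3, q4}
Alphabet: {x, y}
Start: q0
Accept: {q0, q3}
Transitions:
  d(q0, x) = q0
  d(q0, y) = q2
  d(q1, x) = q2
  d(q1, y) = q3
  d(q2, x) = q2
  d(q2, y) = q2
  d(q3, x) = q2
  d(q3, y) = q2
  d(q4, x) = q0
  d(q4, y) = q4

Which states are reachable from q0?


BFS from q0:
  layer 0: {q0}
  layer 1: {q2}

{q0, q2}


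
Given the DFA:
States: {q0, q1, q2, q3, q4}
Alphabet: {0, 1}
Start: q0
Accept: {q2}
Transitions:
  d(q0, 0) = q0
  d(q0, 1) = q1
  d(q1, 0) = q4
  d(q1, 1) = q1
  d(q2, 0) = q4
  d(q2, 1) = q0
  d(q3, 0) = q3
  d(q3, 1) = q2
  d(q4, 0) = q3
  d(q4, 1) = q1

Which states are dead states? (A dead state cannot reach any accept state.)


Forward reachability from each state:
  q0 -> reaches accept state q2 (live)
  q1 -> reaches accept state q2 (live)
  q2 -> reaches accept state q2 (live)
  q3 -> reaches accept state q2 (live)
  q4 -> reaches accept state q2 (live)

None (all states can reach an accept state)


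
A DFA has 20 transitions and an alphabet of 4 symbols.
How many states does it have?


Each state has exactly one transition per symbol.
states = transitions / |alphabet| = 20 / 4 = 5

5


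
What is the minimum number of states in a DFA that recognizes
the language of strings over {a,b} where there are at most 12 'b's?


States: count = 0, 1, ..., 12 (all accepting; 13 states), plus a dead state for count > 12.
Total: 13 + 1 = 14.

14


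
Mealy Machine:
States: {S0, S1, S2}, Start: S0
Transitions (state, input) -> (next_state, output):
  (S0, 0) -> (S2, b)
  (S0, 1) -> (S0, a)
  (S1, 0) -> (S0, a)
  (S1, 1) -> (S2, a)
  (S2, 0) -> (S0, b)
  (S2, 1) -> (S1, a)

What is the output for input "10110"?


Step-by-step:
  (S0, 1) -> (S0, a)
  (S0, 0) -> (S2, b)
  (S2, 1) -> (S1, a)
  (S1, 1) -> (S2, a)
  (S2, 0) -> (S0, b)

"abaab"


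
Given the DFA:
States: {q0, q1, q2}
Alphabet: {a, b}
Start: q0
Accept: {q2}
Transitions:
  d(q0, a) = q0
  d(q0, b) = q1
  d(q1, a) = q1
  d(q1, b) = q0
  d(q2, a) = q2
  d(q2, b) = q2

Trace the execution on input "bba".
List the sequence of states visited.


Input: bba
d(q0, b) = q1
d(q1, b) = q0
d(q0, a) = q0


q0 -> q1 -> q0 -> q0


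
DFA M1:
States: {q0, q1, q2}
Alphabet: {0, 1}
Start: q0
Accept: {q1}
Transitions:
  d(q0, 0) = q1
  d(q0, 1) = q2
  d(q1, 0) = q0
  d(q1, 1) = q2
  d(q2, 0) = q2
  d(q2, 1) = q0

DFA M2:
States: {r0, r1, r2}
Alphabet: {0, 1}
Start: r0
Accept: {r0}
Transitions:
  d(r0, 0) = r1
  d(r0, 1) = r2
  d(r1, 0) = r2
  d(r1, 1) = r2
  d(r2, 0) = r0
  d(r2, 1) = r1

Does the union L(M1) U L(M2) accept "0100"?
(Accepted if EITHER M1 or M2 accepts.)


M1: final=q2 accepted=False
M2: final=r1 accepted=False

No, union rejects (neither accepts)


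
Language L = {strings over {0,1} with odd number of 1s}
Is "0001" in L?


count('1') = 1; 1 mod 2 = 1

Yes, "0001" is in L


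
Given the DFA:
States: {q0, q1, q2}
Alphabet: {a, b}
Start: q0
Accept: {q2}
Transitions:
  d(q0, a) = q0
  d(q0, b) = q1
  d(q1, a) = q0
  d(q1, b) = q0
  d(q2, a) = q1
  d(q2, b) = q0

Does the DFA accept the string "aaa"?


Trace: q0 -> q0 -> q0 -> q0
Final state: q0
Accept states: {q2}

No, rejected (final state q0 is not an accept state)


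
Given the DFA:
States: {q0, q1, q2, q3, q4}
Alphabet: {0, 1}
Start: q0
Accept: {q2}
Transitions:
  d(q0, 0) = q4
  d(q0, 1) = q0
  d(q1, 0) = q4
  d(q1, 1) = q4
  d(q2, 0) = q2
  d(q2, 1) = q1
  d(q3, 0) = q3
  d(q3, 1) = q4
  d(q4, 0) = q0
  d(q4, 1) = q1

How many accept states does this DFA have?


Accept states listed: {q2}
Counting: q2(1)

1


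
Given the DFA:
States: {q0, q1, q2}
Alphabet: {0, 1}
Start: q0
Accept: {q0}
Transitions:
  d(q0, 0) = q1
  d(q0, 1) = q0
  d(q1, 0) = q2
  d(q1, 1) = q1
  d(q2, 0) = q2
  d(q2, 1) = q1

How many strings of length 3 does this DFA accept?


Enumerating all length-3 strings:
  "000" -> q2 [reject]
  "001" -> q1 [reject]
  "010" -> q2 [reject]
  "011" -> q1 [reject]
  "100" -> q2 [reject]
  "101" -> q1 [reject]
  "110" -> q1 [reject]
  "111" -> q0 [accept]

1 out of 8


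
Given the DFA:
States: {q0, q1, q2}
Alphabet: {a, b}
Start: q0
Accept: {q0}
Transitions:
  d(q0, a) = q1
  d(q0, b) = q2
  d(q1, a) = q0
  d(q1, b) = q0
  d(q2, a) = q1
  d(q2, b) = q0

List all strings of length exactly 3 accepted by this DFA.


All strings of length 3: 8 total
Accepted: 2

"baa", "bab"


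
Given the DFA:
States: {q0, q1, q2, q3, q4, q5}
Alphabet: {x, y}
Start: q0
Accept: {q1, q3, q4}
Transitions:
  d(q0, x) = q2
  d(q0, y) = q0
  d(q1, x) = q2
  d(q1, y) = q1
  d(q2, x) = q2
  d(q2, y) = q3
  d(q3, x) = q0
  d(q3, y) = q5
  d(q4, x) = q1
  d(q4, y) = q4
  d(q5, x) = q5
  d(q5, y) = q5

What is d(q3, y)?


Looking up transition d(q3, y)

q5


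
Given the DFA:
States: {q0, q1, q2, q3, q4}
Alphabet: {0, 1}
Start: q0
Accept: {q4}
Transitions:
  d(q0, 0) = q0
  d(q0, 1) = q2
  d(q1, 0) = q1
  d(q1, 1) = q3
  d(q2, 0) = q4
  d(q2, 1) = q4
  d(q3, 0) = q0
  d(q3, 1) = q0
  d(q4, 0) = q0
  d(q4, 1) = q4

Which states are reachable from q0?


BFS from q0:
  layer 0: {q0}
  layer 1: {q2}
  layer 2: {q4}

{q0, q2, q4}


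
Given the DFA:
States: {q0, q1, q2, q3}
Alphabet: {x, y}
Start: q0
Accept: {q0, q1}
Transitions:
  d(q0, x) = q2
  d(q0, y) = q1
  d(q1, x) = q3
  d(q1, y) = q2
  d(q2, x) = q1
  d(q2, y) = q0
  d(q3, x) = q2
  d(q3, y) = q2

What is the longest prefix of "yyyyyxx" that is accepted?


Run the DFA, marking each prefix where the state is accepting:
  "" -> q0 [accept]
  "y" -> q1 [accept]
  "yy" -> q2 [reject]
  "yyy" -> q0 [accept]
  "yyyy" -> q1 [accept]
  "yyyyy" -> q2 [reject]
  "yyyyyx" -> q1 [accept]
  "yyyyyxx" -> q3 [reject]

"yyyyyx"


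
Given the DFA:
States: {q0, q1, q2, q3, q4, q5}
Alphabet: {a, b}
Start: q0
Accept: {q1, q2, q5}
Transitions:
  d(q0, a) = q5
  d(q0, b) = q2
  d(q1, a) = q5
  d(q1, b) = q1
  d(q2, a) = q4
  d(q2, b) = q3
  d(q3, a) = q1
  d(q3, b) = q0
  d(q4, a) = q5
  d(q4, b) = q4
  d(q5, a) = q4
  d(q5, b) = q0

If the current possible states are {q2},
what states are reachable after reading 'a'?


Apply transition on 'a' from each current state:
  d(q2, a) = q4

{q4}


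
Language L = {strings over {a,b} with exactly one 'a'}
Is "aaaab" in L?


count('a') = 4

No, "aaaab" is not in L


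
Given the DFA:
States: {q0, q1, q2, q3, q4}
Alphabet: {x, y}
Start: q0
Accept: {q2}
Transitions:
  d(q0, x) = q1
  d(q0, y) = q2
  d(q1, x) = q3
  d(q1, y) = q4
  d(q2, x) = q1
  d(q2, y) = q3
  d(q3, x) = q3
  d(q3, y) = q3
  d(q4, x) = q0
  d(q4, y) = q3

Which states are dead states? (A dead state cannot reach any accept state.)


Forward reachability from each state:
  q0 -> reaches accept state q2 (live)
  q1 -> reaches accept state q2 (live)
  q2 -> reaches accept state q2 (live)
  q3 -> reaches {q3}, no accept state (dead)
  q4 -> reaches accept state q2 (live)

{q3}


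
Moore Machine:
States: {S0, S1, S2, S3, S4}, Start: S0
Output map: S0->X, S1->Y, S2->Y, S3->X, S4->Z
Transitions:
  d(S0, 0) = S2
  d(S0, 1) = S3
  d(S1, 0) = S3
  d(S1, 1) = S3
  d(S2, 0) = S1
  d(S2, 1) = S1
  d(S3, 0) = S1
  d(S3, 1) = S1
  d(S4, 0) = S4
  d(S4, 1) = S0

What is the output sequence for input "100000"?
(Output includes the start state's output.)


Start: S0 (output X)
  --1--> S3 (output X)
  --0--> S1 (output Y)
  --0--> S3 (output X)
  --0--> S1 (output Y)
  --0--> S3 (output X)
  --0--> S1 (output Y)

"XXYXYXY"


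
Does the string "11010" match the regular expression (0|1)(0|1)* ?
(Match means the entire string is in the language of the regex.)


|string| = 5; first = '1'; last = '0'

Yes, "11010" matches (0|1)(0|1)*


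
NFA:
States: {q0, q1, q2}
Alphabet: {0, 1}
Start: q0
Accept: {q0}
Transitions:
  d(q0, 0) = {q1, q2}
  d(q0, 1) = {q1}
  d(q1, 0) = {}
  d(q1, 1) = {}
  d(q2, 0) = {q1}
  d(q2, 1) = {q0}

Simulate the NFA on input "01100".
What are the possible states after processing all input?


Start: {q0}
  --0--> {q1, q2}
  --1--> {q0}
  --1--> {q1}
  --0--> {}
  --0--> {}

{} (empty set, no valid transitions)


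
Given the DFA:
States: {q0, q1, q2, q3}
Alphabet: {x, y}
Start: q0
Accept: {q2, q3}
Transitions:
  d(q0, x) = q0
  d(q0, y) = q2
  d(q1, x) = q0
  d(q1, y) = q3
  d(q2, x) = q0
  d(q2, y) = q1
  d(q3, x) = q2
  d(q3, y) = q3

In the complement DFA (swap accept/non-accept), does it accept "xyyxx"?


Trace: q0 -> q0 -> q2 -> q1 -> q0 -> q0
Final: q0
Original accept: {q2, q3}
Complement: q0 is not in original accept

Yes, complement accepts (original rejects)


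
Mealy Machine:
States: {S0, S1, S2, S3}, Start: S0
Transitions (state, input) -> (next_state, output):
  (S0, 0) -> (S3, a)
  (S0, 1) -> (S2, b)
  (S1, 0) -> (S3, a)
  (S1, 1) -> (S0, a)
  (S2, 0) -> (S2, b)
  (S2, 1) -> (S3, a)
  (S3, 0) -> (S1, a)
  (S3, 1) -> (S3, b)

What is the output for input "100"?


Step-by-step:
  (S0, 1) -> (S2, b)
  (S2, 0) -> (S2, b)
  (S2, 0) -> (S2, b)

"bbb"


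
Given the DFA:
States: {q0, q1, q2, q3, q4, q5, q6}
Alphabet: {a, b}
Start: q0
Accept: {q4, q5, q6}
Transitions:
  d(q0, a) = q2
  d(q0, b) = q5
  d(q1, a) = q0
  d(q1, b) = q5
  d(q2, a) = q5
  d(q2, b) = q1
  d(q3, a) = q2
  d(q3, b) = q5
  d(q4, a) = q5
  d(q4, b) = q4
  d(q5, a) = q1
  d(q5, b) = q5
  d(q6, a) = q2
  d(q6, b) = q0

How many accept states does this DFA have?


Accept states listed: {q4, q5, q6}
Counting: q4(1) q5(2) q6(3)

3


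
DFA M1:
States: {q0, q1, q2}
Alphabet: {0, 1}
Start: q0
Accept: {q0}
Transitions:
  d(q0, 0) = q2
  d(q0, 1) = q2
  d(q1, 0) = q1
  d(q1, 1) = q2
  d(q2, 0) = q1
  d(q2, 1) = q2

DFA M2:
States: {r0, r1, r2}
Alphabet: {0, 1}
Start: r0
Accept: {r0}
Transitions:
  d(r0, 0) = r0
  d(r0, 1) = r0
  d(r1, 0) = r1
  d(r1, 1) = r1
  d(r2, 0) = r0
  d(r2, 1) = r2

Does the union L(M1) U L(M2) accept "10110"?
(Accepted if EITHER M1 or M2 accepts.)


M1: final=q1 accepted=False
M2: final=r0 accepted=True

Yes, union accepts


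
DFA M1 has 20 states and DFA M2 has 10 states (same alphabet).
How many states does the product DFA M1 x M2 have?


Product construction pairs every M1 state with every M2 state.
20 * 10 = 200

200


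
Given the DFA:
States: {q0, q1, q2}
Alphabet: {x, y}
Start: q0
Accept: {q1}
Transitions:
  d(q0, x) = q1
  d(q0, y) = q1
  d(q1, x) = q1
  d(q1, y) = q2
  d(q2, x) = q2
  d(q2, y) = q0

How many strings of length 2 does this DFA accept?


Enumerating all length-2 strings:
  "xx" -> q1 [accept]
  "xy" -> q2 [reject]
  "yx" -> q1 [accept]
  "yy" -> q2 [reject]

2 out of 4


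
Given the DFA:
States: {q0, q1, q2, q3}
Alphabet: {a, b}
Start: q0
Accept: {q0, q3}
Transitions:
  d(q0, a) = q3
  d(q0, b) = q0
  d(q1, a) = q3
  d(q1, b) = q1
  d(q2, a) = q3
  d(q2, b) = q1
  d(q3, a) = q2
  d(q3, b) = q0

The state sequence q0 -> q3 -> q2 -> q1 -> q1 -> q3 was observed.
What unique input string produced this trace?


Trace back each transition to find the symbol:
  q0 --[a]--> q3
  q3 --[a]--> q2
  q2 --[b]--> q1
  q1 --[b]--> q1
  q1 --[a]--> q3

"aabba"


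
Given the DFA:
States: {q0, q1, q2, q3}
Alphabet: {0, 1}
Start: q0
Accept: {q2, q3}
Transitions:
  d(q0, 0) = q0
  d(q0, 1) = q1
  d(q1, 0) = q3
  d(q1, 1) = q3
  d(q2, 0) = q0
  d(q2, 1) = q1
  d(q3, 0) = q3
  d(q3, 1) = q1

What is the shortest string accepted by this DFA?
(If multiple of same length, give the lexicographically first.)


BFS by string length (lex-first path to each state shown):
  len 0: q0<-""
  len 1: q0<-"0", q1<-"1"
  len 2: q0<-"00", q1<-"01", q3<-"10"
Found accept state at length 2.

"10"


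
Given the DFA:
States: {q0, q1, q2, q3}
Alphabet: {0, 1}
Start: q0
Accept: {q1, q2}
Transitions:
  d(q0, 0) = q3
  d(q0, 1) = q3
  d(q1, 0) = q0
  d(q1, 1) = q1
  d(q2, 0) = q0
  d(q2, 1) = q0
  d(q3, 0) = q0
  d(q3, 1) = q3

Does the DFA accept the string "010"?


Trace: q0 -> q3 -> q3 -> q0
Final state: q0
Accept states: {q1, q2}

No, rejected (final state q0 is not an accept state)


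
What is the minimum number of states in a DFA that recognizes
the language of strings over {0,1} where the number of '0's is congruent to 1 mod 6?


States track (count of '0') mod 6.
Need 6 states: one per remainder 0..5; accept = remainder 1.

6


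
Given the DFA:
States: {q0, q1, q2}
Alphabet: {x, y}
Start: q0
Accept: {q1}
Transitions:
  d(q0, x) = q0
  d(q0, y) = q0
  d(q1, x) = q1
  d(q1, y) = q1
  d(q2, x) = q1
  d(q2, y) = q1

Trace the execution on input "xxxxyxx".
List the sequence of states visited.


Input: xxxxyxx
d(q0, x) = q0
d(q0, x) = q0
d(q0, x) = q0
d(q0, x) = q0
d(q0, y) = q0
d(q0, x) = q0
d(q0, x) = q0


q0 -> q0 -> q0 -> q0 -> q0 -> q0 -> q0 -> q0
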